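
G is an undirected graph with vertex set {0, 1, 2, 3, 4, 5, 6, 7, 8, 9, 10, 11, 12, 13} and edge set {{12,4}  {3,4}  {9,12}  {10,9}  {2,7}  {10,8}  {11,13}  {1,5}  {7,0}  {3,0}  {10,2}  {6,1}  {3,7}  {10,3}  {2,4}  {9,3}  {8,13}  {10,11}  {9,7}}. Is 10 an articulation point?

Yes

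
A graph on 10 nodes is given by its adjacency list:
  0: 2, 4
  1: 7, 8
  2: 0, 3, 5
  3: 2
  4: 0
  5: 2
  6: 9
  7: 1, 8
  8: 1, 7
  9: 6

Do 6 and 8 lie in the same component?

No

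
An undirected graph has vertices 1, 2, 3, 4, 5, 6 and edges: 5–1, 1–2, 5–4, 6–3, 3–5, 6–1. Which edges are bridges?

1-2, 4-5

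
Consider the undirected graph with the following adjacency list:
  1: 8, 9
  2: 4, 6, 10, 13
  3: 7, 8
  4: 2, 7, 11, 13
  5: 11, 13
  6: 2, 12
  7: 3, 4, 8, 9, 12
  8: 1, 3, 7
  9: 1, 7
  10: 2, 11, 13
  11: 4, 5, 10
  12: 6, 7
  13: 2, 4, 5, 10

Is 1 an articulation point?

No

Deleting 1 leaves 1 component (was 1) (its neighbors 8, 9 remain connected to each other), so 1 is not a cut vertex.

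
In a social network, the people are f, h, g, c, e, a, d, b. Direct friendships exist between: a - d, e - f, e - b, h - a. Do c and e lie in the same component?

No

The component containing c is {c}, and e is not in it.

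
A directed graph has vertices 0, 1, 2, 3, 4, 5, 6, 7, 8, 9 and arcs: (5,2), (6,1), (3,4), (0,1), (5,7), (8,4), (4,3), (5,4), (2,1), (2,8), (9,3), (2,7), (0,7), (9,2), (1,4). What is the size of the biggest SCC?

2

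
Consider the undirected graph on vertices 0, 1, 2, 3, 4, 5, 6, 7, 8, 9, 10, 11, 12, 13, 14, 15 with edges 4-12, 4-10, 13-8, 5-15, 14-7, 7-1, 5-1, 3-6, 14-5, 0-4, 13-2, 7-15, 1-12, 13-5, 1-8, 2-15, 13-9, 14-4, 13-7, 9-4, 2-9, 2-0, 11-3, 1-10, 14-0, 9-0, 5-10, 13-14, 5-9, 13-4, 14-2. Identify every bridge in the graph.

11-3, 3-6

The edges on the cycle 13-14-7-1-8-13 are not bridges since each lies on that cycle.
But removing 11-3 disconnects 11 from 3; removing 3-6 disconnects 3 from 6 — these are bridges.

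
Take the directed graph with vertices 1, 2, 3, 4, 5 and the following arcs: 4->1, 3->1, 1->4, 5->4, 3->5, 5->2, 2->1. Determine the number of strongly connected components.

4

{1, 4} are all mutually reachable — one SCC of size 2.
{3} is an SCC by itself.
{5} is an SCC by itself.
{2} is an SCC by itself.
That gives 4 strongly connected components.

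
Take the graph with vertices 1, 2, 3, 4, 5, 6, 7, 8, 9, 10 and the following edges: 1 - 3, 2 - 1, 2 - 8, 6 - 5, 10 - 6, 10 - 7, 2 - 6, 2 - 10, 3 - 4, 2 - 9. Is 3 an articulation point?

Yes

Deleting 3 raises the number of components from 1 to 2, so 3 is a cut vertex.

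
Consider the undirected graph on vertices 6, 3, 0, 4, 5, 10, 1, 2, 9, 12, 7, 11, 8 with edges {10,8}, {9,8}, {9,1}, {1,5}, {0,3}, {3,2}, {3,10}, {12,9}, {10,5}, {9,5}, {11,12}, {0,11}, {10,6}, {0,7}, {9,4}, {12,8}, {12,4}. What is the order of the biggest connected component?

Starting from 0 we can reach 0, 1, 2, 3, 4, 5, 6, 7, 8, 9, 10, 11, 12. That is one component of size 13.
The largest has 13 vertices.

13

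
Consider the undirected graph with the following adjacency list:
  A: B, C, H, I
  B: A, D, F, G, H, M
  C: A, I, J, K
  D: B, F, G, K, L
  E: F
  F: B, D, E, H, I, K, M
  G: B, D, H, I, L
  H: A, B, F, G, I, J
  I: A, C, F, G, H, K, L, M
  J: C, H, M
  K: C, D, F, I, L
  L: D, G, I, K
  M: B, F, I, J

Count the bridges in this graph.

1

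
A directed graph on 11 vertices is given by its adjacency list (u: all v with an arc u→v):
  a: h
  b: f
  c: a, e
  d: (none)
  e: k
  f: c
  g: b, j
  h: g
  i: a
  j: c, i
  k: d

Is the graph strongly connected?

No

There is no directed path from d to f, so the graph is not strongly connected.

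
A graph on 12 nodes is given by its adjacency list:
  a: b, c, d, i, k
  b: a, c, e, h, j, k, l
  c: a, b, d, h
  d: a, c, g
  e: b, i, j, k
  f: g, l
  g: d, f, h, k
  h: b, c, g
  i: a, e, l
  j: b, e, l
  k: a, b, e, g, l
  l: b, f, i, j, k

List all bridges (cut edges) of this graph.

none

The edges on the cycle l-f-g-k-l are not bridges since each lies on that cycle.
Every edge lies on some cycle, so there are no bridges.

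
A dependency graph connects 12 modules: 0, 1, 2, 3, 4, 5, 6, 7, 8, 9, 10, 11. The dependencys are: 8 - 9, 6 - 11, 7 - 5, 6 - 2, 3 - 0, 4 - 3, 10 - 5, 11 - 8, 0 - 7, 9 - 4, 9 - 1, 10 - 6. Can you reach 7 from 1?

Yes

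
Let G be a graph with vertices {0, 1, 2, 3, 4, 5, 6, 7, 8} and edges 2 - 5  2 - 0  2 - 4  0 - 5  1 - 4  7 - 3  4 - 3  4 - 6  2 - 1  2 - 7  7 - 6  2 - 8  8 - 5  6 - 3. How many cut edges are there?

The edges on the cycle 2-0-5-2 are not bridges since each lies on that cycle.
Every edge lies on some cycle, so there are no bridges.

0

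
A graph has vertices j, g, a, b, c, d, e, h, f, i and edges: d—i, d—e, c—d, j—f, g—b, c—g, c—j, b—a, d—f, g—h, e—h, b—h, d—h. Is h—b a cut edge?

After removing h—b, the path h-g-b still connects them, so the edge is not a bridge.

No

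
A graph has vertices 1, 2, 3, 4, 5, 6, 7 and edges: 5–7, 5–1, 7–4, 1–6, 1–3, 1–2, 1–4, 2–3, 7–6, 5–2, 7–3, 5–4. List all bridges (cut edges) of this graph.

The edges on the cycle 5-1-2-5 are not bridges since each lies on that cycle.
Every edge lies on some cycle, so there are no bridges.

none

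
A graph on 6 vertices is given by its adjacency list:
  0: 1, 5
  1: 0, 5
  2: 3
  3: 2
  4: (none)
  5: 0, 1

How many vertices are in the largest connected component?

3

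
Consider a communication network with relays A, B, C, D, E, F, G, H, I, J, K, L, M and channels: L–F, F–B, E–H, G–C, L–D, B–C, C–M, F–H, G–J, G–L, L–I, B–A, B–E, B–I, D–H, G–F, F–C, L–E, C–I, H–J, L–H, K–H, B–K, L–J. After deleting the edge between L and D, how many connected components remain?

1

L and D are still connected via L-H-D, so the component count stays at 1.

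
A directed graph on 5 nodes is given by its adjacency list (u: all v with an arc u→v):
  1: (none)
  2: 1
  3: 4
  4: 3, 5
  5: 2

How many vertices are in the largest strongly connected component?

2

{3, 4} are all mutually reachable — one SCC of size 2.
{5} is an SCC by itself.
{1} is an SCC by itself.
{2} is an SCC by itself.
The largest has 2 vertices.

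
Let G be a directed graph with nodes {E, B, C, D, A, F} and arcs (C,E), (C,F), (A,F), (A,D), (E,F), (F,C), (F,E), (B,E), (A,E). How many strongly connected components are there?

4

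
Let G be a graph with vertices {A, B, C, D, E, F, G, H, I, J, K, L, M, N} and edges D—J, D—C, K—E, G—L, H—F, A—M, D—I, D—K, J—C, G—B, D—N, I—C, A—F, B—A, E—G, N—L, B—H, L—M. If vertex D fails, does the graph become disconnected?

Deleting D raises the number of components from 1 to 2, so D is a cut vertex.

Yes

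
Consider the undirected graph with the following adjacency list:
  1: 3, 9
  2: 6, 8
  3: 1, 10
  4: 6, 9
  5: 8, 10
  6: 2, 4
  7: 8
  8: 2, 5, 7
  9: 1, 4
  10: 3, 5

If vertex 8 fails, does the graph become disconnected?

Yes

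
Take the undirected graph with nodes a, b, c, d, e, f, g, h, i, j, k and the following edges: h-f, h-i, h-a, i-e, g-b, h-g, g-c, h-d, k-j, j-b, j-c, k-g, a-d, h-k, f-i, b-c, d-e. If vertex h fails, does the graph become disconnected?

Deleting h raises the number of components from 1 to 2, so h is a cut vertex.

Yes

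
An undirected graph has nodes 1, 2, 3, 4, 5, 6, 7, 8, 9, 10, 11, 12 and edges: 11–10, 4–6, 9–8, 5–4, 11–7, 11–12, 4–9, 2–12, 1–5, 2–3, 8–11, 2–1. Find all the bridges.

10-11, 11-7, 2-3, 4-6

The edges on the cycle 2-1-5-4-9-8-11-12-2 are not bridges since each lies on that cycle.
But removing 7–11 disconnects 7 from 11; removing 10–11 disconnects 10 from 11; removing 2–3 disconnects 2 from 3; removing 6–4 disconnects 6 from 4 — these are bridges.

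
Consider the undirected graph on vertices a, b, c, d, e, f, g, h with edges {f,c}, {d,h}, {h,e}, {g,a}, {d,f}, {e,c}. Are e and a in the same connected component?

The component containing e is {c, d, e, f, h}, and a is not in it.

No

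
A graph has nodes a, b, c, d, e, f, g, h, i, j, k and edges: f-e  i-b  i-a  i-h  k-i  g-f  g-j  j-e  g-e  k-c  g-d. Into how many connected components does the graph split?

Starting from d we can reach d, e, f, g, j. That is one component of size 5.
Starting from a we can reach a, b, c, h, i, k. That is one component of size 6.
Total: 2 components.

2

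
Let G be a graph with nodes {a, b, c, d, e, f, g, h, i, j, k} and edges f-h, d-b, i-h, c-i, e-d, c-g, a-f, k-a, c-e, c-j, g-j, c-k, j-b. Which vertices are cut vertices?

c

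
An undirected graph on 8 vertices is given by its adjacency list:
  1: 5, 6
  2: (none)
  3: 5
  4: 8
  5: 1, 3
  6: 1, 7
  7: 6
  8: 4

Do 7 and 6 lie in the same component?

Yes

From 7 we can reach 1, 3, 5, 6, 7, which includes 6.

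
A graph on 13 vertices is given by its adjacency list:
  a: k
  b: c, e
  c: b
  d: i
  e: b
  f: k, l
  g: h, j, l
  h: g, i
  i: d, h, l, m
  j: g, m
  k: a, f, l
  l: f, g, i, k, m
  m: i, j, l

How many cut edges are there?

4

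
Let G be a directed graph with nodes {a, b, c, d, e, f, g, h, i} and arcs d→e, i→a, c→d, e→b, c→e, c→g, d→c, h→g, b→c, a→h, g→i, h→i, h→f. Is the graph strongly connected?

There is no directed path from f to g, so the graph is not strongly connected.

No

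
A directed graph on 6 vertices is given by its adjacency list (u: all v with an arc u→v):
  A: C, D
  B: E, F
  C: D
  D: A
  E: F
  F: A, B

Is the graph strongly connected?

There is no directed path from D to F, so the graph is not strongly connected.

No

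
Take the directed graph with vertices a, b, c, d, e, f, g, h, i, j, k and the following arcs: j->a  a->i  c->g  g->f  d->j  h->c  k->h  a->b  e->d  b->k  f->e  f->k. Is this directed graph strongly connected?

No

There is no directed path from i to h, so the graph is not strongly connected.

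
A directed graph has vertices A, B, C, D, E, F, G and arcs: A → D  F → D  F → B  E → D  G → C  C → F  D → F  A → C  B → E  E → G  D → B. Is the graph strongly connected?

There is no directed path from G to A, so the graph is not strongly connected.

No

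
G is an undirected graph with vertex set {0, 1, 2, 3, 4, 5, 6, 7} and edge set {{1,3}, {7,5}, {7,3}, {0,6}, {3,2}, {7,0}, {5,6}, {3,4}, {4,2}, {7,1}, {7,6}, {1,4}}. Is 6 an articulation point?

Deleting 6 leaves 1 component (was 1) (its neighbors 0, 5, 7 remain connected to each other), so 6 is not a cut vertex.

No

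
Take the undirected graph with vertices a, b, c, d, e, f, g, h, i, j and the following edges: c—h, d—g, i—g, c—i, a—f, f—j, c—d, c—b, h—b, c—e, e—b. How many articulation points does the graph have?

2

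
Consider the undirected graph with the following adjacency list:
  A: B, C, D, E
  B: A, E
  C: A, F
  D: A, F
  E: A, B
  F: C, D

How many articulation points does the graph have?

1

Removing A increases the component count from 1 to 2, so A is a cut vertex.
By contrast removing F leaves 1 component; it is not a cut vertex. No other vertex is a cut vertex either.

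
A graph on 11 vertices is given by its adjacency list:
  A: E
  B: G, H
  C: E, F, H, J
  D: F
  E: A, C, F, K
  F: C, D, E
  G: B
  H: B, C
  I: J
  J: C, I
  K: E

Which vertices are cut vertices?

B, C, E, F, H, J

Removing B increases the component count from 1 to 2, so B is a cut vertex.
Removing C increases the component count from 1 to 3, so C is a cut vertex.
Removing E increases the component count from 1 to 3, so E is a cut vertex.
Likewise F, H, J are cut vertices.
By contrast removing K leaves 1 component; it is not a cut vertex. No other vertex is a cut vertex either.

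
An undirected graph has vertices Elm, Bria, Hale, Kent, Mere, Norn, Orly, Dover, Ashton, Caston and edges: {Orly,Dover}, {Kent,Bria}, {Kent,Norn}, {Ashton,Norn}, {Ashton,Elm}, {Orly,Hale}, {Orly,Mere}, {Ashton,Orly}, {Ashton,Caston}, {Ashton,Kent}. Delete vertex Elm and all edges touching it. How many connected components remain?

1

With Elm gone, the remaining components are: {Bria, Hale, Kent, Mere, Norn, Orly, Dover, Ashton, Caston}.
That is 1 component.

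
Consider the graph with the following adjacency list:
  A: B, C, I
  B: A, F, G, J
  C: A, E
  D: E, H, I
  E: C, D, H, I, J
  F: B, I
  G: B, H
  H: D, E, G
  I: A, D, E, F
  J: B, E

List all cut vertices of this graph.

Removing F, for instance, still leaves 1 component. No single vertex removal increases the component count — the graph has no articulation points.

none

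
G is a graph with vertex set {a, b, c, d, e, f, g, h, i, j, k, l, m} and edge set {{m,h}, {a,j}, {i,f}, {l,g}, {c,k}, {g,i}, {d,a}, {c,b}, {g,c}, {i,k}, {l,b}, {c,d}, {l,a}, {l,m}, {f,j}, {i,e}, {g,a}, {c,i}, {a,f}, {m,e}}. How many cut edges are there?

1

The edges on the cycle g-c-i-f-j-a-g are not bridges since each lies on that cycle.
But removing m - h disconnects m from h — this is a bridge.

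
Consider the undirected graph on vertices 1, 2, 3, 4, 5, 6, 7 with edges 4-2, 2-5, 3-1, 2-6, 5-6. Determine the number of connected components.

7 is isolated — a component by itself.
Starting from 1 we can reach 1, 3. That is one component of size 2.
Starting from 2 we can reach 2, 4, 5, 6. That is one component of size 4.
Total: 3 components.

3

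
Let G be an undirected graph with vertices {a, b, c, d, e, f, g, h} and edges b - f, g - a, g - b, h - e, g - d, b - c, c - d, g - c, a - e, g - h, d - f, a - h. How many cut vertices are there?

1

Removing g increases the component count from 1 to 2, so g is a cut vertex.
By contrast removing c leaves 1 component; it is not a cut vertex. No other vertex is a cut vertex either.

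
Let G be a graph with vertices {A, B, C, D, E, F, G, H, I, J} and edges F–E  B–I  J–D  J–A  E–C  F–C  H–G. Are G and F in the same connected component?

No

The component containing G is {G, H}, and F is not in it.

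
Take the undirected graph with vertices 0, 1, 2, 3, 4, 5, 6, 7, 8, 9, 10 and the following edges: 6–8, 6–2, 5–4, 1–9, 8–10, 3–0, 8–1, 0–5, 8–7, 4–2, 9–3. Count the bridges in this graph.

The edges on the cycle 6-8-1-9-3-0-5-4-2-6 are not bridges since each lies on that cycle.
But removing 8–10 disconnects 8 from 10; removing 8–7 disconnects 8 from 7 — these are bridges.
That makes 2 bridges.

2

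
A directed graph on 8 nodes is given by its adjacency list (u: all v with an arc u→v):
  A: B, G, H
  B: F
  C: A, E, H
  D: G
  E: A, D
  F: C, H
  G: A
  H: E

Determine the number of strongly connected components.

{A, B, C, D, E, F, G, H} are all mutually reachable — one SCC of size 8.
That gives 1 strongly connected component.

1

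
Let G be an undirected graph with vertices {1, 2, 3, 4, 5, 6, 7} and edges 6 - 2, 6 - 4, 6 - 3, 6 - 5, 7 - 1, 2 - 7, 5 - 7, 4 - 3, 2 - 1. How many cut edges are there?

0

The edges on the cycle 6-4-3-6 are not bridges since each lies on that cycle.
Every edge lies on some cycle, so there are no bridges.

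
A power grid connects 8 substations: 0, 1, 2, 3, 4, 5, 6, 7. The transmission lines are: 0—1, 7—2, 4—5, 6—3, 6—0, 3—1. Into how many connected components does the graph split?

3

Starting from 2 we can reach 2, 7. That is one component of size 2.
Starting from 4 we can reach 4, 5. That is one component of size 2.
Starting from 0 we can reach 0, 1, 3, 6. That is one component of size 4.
Total: 3 components.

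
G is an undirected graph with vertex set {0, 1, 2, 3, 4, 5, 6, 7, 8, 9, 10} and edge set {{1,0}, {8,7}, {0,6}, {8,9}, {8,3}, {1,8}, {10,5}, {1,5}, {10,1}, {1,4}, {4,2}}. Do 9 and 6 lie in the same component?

Yes

From 9 we can reach 0, 1, 2, 3, 4, 5, 6, 7, 8, 9, 10, which includes 6.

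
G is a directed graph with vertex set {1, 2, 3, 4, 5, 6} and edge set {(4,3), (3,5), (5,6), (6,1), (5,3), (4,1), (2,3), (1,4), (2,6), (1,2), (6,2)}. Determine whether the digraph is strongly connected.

Yes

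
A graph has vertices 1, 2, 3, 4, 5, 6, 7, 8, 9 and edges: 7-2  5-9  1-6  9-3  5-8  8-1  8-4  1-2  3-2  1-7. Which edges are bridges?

1-6, 4-8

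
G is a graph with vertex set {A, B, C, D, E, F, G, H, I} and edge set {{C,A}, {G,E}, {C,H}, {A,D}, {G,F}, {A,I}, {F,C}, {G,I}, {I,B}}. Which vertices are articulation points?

Removing A increases the component count from 1 to 2, so A is a cut vertex.
Removing C increases the component count from 1 to 2, so C is a cut vertex.
Removing G increases the component count from 1 to 2, so G is a cut vertex.
Likewise I is a cut vertex.
By contrast removing D leaves 1 component; it is not a cut vertex. No other vertex is a cut vertex either.

A, C, G, I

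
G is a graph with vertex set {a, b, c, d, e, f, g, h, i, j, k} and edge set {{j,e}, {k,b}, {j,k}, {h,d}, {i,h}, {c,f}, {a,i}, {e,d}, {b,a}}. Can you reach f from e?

No

The component containing e is {a, b, d, e, h, i, j, k}, and f is not in it.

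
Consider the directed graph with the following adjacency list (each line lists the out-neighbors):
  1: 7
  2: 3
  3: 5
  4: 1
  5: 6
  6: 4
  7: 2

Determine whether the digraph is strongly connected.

Yes

From 2 we can reach every vertex (1, 2, 3, 4, 5, 6, 7), and every vertex can reach 2 (1, 2, 3, 4, 5, 6, 7). So the whole graph is one strongly connected component.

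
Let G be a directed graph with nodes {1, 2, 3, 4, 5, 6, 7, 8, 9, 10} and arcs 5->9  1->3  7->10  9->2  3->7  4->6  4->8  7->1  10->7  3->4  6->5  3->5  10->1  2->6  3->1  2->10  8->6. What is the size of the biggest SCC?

{1, 2, 3, 4, 5, 6, 7, 8, 9, 10} are all mutually reachable — one SCC of size 10.
The largest has 10 vertices.

10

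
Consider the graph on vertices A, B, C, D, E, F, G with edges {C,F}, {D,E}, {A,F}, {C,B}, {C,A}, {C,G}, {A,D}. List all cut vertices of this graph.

A, C, D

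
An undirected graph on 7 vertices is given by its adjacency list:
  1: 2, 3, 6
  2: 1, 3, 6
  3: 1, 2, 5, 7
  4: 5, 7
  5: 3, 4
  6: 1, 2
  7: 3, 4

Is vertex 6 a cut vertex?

Deleting 6 leaves 1 component (was 1) (its neighbors 1, 2 remain connected to each other), so 6 is not a cut vertex.

No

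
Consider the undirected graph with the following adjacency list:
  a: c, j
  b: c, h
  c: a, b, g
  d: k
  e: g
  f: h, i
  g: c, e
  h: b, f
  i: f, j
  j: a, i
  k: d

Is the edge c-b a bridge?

No

After removing c-b, the path c-a-j-i-f-h-b still connects them, so the edge is not a bridge.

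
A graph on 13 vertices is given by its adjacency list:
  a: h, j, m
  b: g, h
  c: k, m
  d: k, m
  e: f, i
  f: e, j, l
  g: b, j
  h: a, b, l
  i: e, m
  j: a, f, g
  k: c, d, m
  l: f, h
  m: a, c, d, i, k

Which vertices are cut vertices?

m

Removing m increases the component count from 1 to 2, so m is a cut vertex.
By contrast removing i leaves 1 component; it is not a cut vertex. No other vertex is a cut vertex either.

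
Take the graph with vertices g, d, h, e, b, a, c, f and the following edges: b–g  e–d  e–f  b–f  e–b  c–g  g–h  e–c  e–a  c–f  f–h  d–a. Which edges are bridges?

none

The edges on the cycle e-d-a-e are not bridges since each lies on that cycle.
Every edge lies on some cycle, so there are no bridges.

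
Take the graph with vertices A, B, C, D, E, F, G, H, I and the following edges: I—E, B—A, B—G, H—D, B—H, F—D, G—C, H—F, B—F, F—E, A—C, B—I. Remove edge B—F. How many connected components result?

1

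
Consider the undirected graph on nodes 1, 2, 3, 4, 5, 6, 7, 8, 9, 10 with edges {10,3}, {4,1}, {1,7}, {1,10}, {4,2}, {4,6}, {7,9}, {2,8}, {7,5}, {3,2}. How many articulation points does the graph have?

4

Removing 1 increases the component count from 1 to 2, so 1 is a cut vertex.
Removing 2 increases the component count from 1 to 2, so 2 is a cut vertex.
Removing 4 increases the component count from 1 to 2, so 4 is a cut vertex.
Likewise 7 is a cut vertex.
By contrast removing 3 leaves 1 component; it is not a cut vertex. No other vertex is a cut vertex either.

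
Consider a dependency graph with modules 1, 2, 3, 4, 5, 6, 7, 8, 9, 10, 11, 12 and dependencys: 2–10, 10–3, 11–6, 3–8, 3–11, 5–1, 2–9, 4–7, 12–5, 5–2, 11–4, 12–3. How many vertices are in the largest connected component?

Starting from 1 we can reach 1, 2, 3, 4, 5, 6, 7, 8, 9, 10, 11, 12. That is one component of size 12.
The largest has 12 vertices.

12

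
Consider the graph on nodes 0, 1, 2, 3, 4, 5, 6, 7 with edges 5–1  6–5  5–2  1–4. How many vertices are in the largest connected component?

0 is isolated — a component by itself.
3 is isolated — a component by itself.
7 is isolated — a component by itself.
Starting from 1 we can reach 1, 2, 4, 5, 6. That is one component of size 5.
The largest has 5 vertices.

5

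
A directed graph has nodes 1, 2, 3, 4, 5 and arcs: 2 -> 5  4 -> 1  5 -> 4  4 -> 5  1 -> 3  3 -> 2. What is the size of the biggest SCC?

{1, 2, 3, 4, 5} are all mutually reachable — one SCC of size 5.
The largest has 5 vertices.

5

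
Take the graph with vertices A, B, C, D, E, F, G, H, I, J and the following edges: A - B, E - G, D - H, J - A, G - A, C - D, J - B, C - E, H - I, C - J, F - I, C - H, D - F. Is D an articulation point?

No

Deleting D leaves 1 component (was 1) (its neighbors C, F, H remain connected to each other), so D is not a cut vertex.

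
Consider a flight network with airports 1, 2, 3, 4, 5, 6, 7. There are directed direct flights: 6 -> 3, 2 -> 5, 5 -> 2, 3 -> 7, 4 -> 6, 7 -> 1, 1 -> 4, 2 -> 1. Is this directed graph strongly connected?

There is no directed path from 6 to 5, so the graph is not strongly connected.

No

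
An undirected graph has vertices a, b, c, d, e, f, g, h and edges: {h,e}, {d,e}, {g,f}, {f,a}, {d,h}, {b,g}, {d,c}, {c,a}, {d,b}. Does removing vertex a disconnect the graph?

No

Deleting a leaves 1 component (was 1) (its neighbors c, f remain connected to each other), so a is not a cut vertex.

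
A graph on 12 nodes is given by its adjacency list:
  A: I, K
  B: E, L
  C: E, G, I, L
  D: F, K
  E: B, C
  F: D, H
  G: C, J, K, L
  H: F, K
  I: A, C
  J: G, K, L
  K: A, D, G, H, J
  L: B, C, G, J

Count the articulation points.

Removing K increases the component count from 1 to 2, so K is a cut vertex.
By contrast removing G leaves 1 component; it is not a cut vertex. No other vertex is a cut vertex either.

1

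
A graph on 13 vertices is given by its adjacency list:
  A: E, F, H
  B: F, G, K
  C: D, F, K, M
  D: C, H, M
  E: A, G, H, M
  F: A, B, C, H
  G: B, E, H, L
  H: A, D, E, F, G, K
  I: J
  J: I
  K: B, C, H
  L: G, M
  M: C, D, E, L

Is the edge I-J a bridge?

Yes

Removing I-J leaves no path between I and J: the component count goes from 2 to 3. So it is a bridge.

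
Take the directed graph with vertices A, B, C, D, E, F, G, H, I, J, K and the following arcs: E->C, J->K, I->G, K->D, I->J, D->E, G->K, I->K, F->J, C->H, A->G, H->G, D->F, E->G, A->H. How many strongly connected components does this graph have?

{C, D, E, F, G, H, J, K} are all mutually reachable — one SCC of size 8.
{I} is an SCC by itself.
{B} is an SCC by itself.
{A} is an SCC by itself.
That gives 4 strongly connected components.

4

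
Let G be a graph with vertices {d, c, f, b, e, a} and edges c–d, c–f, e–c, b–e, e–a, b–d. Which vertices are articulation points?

Removing c increases the component count from 1 to 2, so c is a cut vertex.
Removing e increases the component count from 1 to 2, so e is a cut vertex.
By contrast removing d leaves 1 component; it is not a cut vertex. No other vertex is a cut vertex either.

c, e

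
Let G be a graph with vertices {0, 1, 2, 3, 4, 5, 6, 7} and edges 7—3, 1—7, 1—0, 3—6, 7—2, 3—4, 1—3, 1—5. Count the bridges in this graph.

5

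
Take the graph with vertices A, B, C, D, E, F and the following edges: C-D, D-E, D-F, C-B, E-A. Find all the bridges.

A-E, B-C, C-D, D-E, D-F

removing E-A disconnects E from A; removing B-C disconnects B from C; removing C-D disconnects C from D; removing F-D disconnects F from D — these are bridges.
In total 5 edges are bridges.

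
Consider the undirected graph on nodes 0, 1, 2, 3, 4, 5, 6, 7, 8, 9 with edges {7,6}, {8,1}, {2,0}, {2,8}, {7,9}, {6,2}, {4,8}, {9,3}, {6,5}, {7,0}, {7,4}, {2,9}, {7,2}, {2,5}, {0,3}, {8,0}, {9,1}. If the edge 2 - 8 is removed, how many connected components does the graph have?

2 and 8 are still connected via 2-0-8, so the component count stays at 1.

1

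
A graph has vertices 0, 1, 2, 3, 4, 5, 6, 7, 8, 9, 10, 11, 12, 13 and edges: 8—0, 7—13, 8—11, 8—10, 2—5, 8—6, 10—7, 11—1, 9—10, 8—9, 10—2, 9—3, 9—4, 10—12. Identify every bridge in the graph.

The edges on the cycle 8-9-10-8 are not bridges since each lies on that cycle.
But removing 11—1 disconnects 11 from 1; removing 8—11 disconnects 8 from 11; removing 10—7 disconnects 10 from 7; removing 2—5 disconnects 2 from 5 — these are bridges.
In total 11 edges are bridges.

0-8, 1-11, 10-12, 10-2, 10-7, 11-8, 13-7, 2-5, 3-9, 4-9, 6-8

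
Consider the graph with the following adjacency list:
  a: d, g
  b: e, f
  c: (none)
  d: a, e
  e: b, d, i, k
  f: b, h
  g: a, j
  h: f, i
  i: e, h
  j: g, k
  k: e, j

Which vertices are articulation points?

Removing e increases the component count from 2 to 3, so e is a cut vertex.
By contrast removing b leaves 2 components; it is not a cut vertex. No other vertex is a cut vertex either.

e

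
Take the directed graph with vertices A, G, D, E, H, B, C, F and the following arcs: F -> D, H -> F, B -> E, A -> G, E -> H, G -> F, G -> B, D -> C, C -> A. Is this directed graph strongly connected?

From E we can reach every vertex (A, B, C, D, E, F, G, H), and every vertex can reach E (A, B, C, D, E, F, G, H). So the whole graph is one strongly connected component.

Yes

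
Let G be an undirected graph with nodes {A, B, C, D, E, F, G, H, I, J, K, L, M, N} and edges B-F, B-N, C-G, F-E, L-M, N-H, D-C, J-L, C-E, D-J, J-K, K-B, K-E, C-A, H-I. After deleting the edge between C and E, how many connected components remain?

1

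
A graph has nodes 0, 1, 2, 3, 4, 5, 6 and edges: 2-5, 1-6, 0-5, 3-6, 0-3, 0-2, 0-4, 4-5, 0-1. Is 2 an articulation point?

No

Deleting 2 leaves 1 component (was 1) (its neighbors 0, 5 remain connected to each other), so 2 is not a cut vertex.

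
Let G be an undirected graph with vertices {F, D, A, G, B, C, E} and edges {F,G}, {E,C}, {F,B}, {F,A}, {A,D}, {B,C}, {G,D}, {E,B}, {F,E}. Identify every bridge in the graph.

The edges on the cycle F-E-C-B-F are not bridges since each lies on that cycle.
Every edge lies on some cycle, so there are no bridges.

none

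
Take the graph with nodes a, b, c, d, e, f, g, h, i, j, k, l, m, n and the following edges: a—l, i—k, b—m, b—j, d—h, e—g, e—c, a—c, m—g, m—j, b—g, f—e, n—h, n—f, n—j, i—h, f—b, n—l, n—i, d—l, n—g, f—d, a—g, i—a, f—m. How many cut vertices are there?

1

Removing i increases the component count from 1 to 2, so i is a cut vertex.
By contrast removing d leaves 1 component; it is not a cut vertex. No other vertex is a cut vertex either.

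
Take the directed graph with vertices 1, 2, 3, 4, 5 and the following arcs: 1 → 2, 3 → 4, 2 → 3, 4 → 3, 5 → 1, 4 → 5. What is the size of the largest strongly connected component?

{1, 2, 3, 4, 5} are all mutually reachable — one SCC of size 5.
The largest has 5 vertices.

5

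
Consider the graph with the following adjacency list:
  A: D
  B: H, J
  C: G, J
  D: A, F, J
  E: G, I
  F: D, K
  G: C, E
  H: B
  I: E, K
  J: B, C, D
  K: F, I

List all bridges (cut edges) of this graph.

A-D, B-H, B-J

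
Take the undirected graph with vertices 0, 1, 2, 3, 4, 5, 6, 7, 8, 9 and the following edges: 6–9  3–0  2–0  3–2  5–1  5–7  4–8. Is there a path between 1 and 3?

No

The component containing 1 is {1, 5, 7}, and 3 is not in it.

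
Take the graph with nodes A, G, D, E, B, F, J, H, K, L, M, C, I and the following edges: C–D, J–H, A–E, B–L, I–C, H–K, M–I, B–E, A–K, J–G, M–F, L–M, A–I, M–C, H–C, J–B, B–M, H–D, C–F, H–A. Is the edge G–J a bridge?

Yes

Removing G–J leaves no path between G and J: the component count goes from 1 to 2. So it is a bridge.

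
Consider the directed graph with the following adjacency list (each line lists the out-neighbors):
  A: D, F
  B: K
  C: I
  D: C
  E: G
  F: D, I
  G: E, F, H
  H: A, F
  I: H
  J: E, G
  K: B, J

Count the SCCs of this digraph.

{A, C, D, F, H, I} are all mutually reachable — one SCC of size 6.
{E, G} are all mutually reachable — one SCC of size 2.
{B, K} are all mutually reachable — one SCC of size 2.
{J} is an SCC by itself.
That gives 4 strongly connected components.

4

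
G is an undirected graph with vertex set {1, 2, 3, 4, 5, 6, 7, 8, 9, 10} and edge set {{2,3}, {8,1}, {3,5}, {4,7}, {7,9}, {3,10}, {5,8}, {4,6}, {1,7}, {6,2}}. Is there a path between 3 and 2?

From 3 we can reach 1, 2, 3, 4, 5, 6, 7, 8, 9, 10, which includes 2.

Yes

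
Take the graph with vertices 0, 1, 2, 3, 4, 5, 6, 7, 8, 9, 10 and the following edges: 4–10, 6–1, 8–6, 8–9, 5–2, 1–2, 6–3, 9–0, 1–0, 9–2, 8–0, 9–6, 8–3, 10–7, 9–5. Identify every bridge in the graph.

10-4, 10-7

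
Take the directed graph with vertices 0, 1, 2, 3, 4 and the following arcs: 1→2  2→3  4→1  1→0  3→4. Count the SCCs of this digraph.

2

{1, 2, 3, 4} are all mutually reachable — one SCC of size 4.
{0} is an SCC by itself.
That gives 2 strongly connected components.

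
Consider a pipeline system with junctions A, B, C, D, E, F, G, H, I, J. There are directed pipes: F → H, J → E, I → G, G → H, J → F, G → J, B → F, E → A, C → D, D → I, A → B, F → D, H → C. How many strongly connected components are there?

{A, B, C, D, E, F, G, H, I, J} are all mutually reachable — one SCC of size 10.
That gives 1 strongly connected component.

1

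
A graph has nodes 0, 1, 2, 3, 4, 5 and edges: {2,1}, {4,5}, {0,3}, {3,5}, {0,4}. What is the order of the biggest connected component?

Starting from 1 we can reach 1, 2. That is one component of size 2.
Starting from 0 we can reach 0, 3, 4, 5. That is one component of size 4.
The largest has 4 vertices.

4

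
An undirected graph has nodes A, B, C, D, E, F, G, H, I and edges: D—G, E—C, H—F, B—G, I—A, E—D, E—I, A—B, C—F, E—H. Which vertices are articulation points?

E

Removing E increases the component count from 1 to 2, so E is a cut vertex.
By contrast removing A leaves 1 component; it is not a cut vertex. No other vertex is a cut vertex either.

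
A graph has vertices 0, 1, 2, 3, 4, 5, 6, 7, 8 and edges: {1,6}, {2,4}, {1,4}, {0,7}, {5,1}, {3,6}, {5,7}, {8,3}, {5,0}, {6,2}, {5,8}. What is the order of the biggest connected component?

Starting from 0 we can reach 0, 1, 2, 3, 4, 5, 6, 7, 8. That is one component of size 9.
The largest has 9 vertices.

9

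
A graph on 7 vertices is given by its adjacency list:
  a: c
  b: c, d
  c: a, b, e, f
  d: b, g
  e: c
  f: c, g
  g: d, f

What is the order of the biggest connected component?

Starting from a we can reach a, b, c, d, e, f, g. That is one component of size 7.
The largest has 7 vertices.

7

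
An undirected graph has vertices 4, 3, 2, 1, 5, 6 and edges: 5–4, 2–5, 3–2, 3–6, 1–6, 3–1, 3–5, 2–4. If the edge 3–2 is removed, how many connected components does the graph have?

1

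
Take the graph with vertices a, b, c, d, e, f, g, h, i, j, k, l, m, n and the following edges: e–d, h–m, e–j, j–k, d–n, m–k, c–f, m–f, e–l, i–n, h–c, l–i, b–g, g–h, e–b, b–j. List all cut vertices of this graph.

e

Removing e increases the component count from 2 to 3, so e is a cut vertex.
By contrast removing g leaves 2 components; it is not a cut vertex. No other vertex is a cut vertex either.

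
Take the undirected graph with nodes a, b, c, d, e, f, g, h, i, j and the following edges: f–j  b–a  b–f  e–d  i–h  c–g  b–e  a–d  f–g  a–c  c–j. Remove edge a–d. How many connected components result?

a and d are still connected via a-b-e-d, so the component count stays at 2.

2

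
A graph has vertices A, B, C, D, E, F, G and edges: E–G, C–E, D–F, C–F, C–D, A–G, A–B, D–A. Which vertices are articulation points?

Removing A increases the component count from 1 to 2, so A is a cut vertex.
By contrast removing G leaves 1 component; it is not a cut vertex. No other vertex is a cut vertex either.

A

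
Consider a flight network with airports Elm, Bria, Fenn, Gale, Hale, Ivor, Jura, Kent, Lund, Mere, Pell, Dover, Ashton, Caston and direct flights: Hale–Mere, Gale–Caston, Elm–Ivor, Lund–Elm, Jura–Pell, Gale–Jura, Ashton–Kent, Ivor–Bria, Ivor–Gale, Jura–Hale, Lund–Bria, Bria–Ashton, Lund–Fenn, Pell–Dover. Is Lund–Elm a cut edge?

After removing Lund–Elm, the path Lund-Bria-Ivor-Elm still connects them, so the edge is not a bridge.

No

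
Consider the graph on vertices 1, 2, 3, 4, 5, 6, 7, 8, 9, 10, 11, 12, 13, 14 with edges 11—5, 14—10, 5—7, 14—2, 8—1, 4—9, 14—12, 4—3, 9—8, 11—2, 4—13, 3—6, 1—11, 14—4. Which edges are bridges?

10-14, 11-5, 12-14, 13-4, 3-4, 3-6, 5-7

The edges on the cycle 14-4-9-8-1-11-2-14 are not bridges since each lies on that cycle.
But removing 14—12 disconnects 14 from 12; removing 4—3 disconnects 4 from 3; removing 4—13 disconnects 4 from 13; removing 5—7 disconnects 5 from 7 — these are bridges.
In total 7 edges are bridges.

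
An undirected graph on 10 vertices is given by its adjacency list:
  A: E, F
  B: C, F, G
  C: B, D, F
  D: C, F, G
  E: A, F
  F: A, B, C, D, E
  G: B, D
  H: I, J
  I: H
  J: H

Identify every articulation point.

F, H

Removing F increases the component count from 2 to 3, so F is a cut vertex.
Removing H increases the component count from 2 to 3, so H is a cut vertex.
By contrast removing G leaves 2 components; it is not a cut vertex. No other vertex is a cut vertex either.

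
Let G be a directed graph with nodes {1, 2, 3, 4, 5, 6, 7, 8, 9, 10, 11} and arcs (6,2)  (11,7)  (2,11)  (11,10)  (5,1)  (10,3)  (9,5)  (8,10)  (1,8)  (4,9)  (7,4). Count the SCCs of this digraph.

{1} is an SCC by itself.
{4} is an SCC by itself.
{7} is an SCC by itself.
{6} is an SCC by itself.
{2} is an SCC by itself.
(and 6 more singleton SCCs)
That gives 11 strongly connected components.

11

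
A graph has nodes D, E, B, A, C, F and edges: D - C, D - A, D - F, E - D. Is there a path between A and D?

From A we can reach A, C, D, E, F, which includes D.

Yes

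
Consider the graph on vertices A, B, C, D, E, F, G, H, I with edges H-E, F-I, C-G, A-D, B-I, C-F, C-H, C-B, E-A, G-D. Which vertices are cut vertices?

Removing C increases the component count from 1 to 2, so C is a cut vertex.
By contrast removing E leaves 1 component; it is not a cut vertex. No other vertex is a cut vertex either.

C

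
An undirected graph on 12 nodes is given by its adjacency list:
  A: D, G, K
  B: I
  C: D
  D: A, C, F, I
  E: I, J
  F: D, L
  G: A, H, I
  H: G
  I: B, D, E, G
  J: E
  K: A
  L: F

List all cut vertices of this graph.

A, D, E, F, G, I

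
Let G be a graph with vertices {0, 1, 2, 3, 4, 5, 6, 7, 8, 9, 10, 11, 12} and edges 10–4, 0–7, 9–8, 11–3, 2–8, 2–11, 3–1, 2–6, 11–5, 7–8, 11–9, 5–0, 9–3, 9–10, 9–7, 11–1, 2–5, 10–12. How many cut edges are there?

4

The edges on the cycle 11-9-3-11 are not bridges since each lies on that cycle.
But removing 10–4 disconnects 10 from 4; removing 2–6 disconnects 2 from 6; removing 9–10 disconnects 9 from 10; removing 12–10 disconnects 12 from 10 — these are bridges.
That makes 4 bridges.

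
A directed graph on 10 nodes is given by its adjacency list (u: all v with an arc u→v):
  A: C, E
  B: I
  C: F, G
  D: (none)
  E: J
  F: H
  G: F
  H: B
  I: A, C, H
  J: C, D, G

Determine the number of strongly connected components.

{A, B, C, E, F, G, H, I, J} are all mutually reachable — one SCC of size 9.
{D} is an SCC by itself.
That gives 2 strongly connected components.

2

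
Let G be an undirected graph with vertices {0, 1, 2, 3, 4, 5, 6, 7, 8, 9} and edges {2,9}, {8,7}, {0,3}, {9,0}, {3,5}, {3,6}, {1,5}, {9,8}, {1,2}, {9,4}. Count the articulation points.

3

Removing 3 increases the component count from 1 to 2, so 3 is a cut vertex.
Removing 8 increases the component count from 1 to 2, so 8 is a cut vertex.
Removing 9 increases the component count from 1 to 3, so 9 is a cut vertex.
By contrast removing 7 leaves 1 component; it is not a cut vertex. No other vertex is a cut vertex either.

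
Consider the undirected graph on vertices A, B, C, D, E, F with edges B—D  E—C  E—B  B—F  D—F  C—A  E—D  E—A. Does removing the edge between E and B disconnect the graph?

No

After removing E—B, the path E-D-B still connects them, so the edge is not a bridge.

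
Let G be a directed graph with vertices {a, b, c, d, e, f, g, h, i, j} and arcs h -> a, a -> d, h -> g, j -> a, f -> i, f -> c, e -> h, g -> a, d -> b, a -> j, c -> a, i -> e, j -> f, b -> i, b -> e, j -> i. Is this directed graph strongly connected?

Yes

From j we can reach every vertex (a, b, c, d, e, f, g, h, i, j), and every vertex can reach j (a, b, c, d, e, f, g, h, i, j). So the whole graph is one strongly connected component.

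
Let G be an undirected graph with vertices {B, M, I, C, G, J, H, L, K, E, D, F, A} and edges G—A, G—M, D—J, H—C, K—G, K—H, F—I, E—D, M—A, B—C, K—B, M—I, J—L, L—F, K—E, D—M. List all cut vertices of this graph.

Removing K increases the component count from 1 to 2, so K is a cut vertex.
By contrast removing H leaves 1 component; it is not a cut vertex. No other vertex is a cut vertex either.

K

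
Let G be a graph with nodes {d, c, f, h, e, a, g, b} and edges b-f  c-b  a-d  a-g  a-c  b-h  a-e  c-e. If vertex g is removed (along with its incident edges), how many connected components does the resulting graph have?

1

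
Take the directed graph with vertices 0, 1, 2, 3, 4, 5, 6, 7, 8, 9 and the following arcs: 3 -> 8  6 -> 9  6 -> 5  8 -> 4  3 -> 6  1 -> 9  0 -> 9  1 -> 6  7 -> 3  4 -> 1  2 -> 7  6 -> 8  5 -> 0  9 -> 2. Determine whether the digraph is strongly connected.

Yes

From 2 we can reach every vertex (0, 1, 2, 3, 4, 5, 6, 7, 8, 9), and every vertex can reach 2 (0, 1, 2, 3, 4, 5, 6, 7, 8, 9). So the whole graph is one strongly connected component.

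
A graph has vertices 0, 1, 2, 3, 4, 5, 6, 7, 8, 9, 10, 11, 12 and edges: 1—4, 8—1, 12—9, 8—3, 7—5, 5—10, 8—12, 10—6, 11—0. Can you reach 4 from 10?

No

The component containing 10 is {5, 6, 7, 10}, and 4 is not in it.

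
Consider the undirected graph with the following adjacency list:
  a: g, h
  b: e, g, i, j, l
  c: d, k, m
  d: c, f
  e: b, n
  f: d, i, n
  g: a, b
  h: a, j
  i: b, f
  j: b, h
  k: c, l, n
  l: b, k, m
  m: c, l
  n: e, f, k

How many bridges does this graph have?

0

The edges on the cycle b-i-f-d-c-m-l-b are not bridges since each lies on that cycle.
Every edge lies on some cycle, so there are no bridges.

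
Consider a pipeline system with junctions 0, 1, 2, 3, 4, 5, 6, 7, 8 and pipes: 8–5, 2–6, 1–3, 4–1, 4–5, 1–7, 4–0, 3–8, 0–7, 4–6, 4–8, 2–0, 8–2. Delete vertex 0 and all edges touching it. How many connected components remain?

With 0 gone, the remaining components are: {1, 2, 3, 4, 5, 6, 7, 8}.
That is 1 component.

1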